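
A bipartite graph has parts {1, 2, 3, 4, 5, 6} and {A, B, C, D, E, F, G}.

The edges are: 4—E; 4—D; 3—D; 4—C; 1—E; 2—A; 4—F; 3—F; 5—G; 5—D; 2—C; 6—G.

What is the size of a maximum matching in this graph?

For example, pair 1→E, 2→A, 3→F, 4→C, 5→D, 6→G.
All 6 left vertices are matched, so no larger matching exists.

6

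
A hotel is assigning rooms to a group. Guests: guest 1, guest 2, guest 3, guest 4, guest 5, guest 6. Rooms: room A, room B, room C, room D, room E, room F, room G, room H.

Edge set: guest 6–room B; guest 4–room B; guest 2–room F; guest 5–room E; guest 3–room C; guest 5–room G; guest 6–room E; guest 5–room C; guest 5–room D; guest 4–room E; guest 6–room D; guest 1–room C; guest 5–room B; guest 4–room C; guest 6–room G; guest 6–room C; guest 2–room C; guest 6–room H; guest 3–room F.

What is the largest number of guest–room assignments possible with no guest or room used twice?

One maximum matching: guest 1→room C, guest 2→room F, guest 4→room B, guest 5→room E, guest 6→room D.
The set {guest 1, guest 2, guest 3} has only 2 neighbours ({room C, room F}), so by Hall's theorem at most 5 of the 6 guests can be matched.

5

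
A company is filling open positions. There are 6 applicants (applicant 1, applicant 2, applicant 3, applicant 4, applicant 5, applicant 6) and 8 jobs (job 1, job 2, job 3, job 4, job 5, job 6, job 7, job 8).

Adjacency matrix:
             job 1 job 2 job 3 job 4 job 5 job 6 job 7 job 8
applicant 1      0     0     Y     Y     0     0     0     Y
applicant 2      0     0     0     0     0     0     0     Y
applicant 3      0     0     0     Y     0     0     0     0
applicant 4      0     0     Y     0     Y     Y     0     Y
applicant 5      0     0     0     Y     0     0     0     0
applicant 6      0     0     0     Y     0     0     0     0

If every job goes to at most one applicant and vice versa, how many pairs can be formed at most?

4

A valid assignment of size 4: applicant 1→job 3, applicant 2→job 8, applicant 3→job 4, applicant 4→job 6.
The set {applicant 3, applicant 5, applicant 6} has only 1 neighbour ({job 4}), so by Hall's theorem at most 4 of the 6 applicants can be matched.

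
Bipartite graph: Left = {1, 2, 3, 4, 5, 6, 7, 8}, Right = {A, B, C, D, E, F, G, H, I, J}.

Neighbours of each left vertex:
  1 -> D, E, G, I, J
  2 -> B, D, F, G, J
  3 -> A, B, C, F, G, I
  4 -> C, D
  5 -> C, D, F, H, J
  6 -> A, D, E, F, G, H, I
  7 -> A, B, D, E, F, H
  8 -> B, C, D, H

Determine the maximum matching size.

One maximum matching: 1→G, 2→J, 3→A, 4→C, 5→F, 6→H, 7→E, 8→B.
All 8 left vertices are matched, so no larger matching exists.

8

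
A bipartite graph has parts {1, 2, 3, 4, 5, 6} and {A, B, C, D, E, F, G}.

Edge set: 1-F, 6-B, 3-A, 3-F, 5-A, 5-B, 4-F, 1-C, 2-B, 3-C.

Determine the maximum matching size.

A valid assignment of size 4: 1-C, 2-B, 3-A, 4-F.
The set {1, 2, 3, 4, 5, 6} has only 4 neighbours ({A, B, C, F}), so by Hall's theorem at most 4 of the 6 left vertices can be matched.

4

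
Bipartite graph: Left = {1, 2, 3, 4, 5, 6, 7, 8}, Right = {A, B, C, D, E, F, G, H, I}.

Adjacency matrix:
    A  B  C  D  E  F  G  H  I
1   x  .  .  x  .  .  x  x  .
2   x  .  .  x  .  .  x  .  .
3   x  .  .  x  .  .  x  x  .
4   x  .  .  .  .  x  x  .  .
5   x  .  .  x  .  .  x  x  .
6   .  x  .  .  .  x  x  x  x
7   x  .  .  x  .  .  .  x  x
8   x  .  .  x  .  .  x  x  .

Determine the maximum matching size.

For example, pair 1→H, 2→A, 3→D, 4→F, 5→G, 6→B, 7→I.
The set {1, 2, 3, 5, 8} has only 4 neighbours ({A, D, G, H}), so by Hall's theorem at most 7 of the 8 left vertices can be matched.

7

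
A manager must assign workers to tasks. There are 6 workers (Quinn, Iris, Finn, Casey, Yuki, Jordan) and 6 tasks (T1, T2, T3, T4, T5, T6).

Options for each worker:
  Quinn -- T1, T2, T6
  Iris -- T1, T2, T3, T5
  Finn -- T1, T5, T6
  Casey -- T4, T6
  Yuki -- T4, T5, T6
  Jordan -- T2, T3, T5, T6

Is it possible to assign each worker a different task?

A valid assignment of size 6: Quinn-T2, Iris-T3, Finn-T1, Casey-T4, Yuki-T6, Jordan-T5.
Every worker is matched, so this is a perfect matching.

Yes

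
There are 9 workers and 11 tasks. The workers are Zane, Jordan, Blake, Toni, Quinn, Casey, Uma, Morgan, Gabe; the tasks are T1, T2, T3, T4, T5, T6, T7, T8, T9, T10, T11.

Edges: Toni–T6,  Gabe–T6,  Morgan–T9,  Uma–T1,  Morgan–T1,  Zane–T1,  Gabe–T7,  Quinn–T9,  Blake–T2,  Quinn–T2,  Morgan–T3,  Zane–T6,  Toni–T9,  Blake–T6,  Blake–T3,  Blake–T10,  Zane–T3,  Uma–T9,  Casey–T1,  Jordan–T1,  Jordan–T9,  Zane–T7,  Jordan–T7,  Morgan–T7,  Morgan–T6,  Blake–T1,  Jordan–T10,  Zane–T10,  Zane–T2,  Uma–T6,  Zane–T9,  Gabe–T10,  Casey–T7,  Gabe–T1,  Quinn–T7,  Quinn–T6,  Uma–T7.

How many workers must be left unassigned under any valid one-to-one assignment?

2

One maximum matching: Zane-T7, Jordan-T10, Blake-T3, Toni-T6, Quinn-T2, Casey-T1, Uma-T9.
The set {Zane, Jordan, Blake, Toni, Quinn, Casey, Uma, Morgan, Gabe} has only 7 neighbours ({T1, T10, T2, T3, T6, T7, T9}), so by Hall's theorem at most 7 of the 9 workers can be matched.
That matches 7 of the 9, leaving 2 unmatched; no matching can do better.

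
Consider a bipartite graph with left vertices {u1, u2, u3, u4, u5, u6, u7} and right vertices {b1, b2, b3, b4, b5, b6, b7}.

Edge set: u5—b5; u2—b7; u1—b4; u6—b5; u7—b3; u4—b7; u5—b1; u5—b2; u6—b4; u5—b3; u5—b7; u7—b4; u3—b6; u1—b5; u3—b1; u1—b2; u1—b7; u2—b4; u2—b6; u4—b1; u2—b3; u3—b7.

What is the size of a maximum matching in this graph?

7

For example, pair u1→b5, u2→b6, u3→b7, u4→b1, u5→b2, u6→b4, u7→b3.
All 7 left vertices are matched, so no larger matching exists.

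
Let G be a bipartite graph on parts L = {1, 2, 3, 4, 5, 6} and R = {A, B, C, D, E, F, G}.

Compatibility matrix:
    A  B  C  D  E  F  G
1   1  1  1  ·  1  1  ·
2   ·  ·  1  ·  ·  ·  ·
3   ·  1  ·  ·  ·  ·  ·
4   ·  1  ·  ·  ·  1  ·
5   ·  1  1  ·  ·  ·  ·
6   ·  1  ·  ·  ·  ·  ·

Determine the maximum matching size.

A valid assignment of size 4: 1–A, 2–C, 3–B, 4–F.
The set {2, 3, 5, 6} has only 2 neighbours ({B, C}), so by Hall's theorem at most 4 of the 6 left vertices can be matched.

4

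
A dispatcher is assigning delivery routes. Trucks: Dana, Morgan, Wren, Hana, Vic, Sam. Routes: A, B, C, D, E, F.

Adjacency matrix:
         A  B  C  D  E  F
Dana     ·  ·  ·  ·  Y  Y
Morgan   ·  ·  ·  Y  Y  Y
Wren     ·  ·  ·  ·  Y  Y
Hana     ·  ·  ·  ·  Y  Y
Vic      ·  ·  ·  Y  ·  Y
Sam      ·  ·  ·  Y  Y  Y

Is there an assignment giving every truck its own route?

No

The set {Dana, Morgan, Wren, Hana, Vic, Sam} has only 3 neighbours ({D, E, F}), so by Hall's theorem at most 3 of the 6 trucks can be matched.
Hence no matching covers every truck.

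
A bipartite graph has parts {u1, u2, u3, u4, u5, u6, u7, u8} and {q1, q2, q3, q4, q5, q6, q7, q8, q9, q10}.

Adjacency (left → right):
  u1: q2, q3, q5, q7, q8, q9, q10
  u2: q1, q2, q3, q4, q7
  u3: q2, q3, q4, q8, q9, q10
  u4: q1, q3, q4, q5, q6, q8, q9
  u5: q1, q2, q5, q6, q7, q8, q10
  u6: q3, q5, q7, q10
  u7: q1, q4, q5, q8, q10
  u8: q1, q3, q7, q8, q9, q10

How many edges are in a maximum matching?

8

A valid assignment of size 8: u1–q7, u2–q3, u3–q4, u4–q8, u5–q6, u6–q10, u7–q1, u8–q9.
All 8 left vertices are matched, so no larger matching exists.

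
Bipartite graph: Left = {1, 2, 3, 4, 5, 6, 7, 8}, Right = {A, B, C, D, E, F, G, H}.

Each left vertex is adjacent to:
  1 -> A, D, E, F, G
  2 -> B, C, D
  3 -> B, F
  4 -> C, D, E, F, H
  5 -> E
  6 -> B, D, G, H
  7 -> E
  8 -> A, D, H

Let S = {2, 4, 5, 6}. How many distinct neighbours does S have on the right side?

7

The union of neighbours of {2, 4, 5, 6} is {B, C, D, E, F, G, H}, which has 7 elements.
Since |N(S)| = 7 ≥ |S| = 4, Hall's condition holds for this subset.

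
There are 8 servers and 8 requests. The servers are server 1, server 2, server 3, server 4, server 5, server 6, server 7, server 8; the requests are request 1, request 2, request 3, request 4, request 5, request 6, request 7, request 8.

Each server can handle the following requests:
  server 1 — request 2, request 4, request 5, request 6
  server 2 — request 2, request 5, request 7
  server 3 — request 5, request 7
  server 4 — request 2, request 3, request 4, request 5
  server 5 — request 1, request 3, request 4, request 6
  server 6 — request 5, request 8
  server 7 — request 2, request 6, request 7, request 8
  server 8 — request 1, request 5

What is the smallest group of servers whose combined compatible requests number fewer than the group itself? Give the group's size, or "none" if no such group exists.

A matching saturating every server exists, for instance server 1→request 4, server 2→request 2, server 3→request 7, server 4→request 3, server 5→request 1, server 6→request 8, server 7→request 6, server 8→request 5.
By Hall's marriage theorem, this means |N(S)| ≥ |S| for every subset S, so no violating subset exists.

none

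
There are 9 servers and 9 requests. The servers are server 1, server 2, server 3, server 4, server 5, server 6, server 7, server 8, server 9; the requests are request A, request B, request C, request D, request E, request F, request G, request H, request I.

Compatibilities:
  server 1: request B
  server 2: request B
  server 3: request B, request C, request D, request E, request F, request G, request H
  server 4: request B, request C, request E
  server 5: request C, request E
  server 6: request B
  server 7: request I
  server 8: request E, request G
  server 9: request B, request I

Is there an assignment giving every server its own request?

The set {server 1, server 2, server 6, server 7, server 9} has only 2 neighbours ({request B, request I}), so by Hall's theorem at most 6 of the 9 servers can be matched.
Hence no matching covers every server.

No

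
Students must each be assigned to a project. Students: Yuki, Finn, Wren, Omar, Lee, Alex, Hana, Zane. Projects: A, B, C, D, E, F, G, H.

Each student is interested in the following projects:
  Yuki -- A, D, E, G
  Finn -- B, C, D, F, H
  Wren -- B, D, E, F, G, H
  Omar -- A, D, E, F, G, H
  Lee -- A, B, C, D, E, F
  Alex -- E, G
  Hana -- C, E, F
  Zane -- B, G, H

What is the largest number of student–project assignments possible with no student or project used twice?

A valid assignment of size 8: Yuki–D, Finn–H, Wren–G, Omar–F, Lee–A, Alex–E, Hana–C, Zane–B.
This saturates every student, so 8 is the maximum.

8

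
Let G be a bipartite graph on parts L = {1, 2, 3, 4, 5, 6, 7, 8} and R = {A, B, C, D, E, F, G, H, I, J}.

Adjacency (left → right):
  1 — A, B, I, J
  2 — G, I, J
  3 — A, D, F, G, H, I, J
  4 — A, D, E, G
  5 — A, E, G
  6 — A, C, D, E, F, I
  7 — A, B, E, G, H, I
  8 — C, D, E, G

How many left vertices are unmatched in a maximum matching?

0

For example, pair 1→B, 2→I, 3→J, 4→D, 5→G, 6→F, 7→A, 8→E.
This saturates every left vertex, so 8 is the maximum.
That matches 8 of the 8, leaving 0 unmatched; no matching can do better.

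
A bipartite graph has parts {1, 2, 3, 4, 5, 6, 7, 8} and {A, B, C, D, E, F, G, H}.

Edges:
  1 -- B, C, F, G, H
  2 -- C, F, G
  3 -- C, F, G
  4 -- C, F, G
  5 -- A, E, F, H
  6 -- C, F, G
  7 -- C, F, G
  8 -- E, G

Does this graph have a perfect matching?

The set {2, 3, 4, 6, 7} has only 3 neighbours ({C, F, G}), so by Hall's theorem at most 6 of the 8 left vertices can be matched.
Hence no matching covers every left vertex.

No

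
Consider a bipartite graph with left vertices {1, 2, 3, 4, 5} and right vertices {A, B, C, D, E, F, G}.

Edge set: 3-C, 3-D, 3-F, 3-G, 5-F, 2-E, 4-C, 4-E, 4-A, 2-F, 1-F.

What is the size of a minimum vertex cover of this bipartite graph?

{2, 3, 4, F} is a vertex cover of size 4: every edge has an endpoint in this set.
No smaller cover exists because 1–F, 2–E, 3–D, 4–C is a matching of size 4, and a cover must include an endpoint of each of these disjoint edges (König's theorem).

4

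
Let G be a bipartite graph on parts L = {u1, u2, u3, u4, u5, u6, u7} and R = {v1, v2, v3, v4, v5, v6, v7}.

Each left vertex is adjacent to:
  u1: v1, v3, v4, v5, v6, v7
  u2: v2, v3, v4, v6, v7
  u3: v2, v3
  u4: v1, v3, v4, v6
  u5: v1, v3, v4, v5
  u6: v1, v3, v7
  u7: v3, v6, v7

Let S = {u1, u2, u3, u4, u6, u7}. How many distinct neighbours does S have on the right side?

7

The union of neighbours of {u1, u2, u3, u4, u6, u7} is {v1, v2, v3, v4, v5, v6, v7}, which has 7 elements.
Since |N(S)| = 7 ≥ |S| = 6, Hall's condition holds for this subset.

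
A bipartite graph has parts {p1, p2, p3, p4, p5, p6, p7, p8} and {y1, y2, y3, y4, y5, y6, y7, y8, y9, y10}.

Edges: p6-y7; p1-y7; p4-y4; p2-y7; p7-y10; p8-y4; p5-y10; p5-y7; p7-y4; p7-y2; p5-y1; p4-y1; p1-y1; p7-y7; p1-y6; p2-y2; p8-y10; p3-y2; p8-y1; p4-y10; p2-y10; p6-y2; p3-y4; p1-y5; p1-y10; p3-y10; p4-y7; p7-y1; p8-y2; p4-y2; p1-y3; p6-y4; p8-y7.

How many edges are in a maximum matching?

6

For example, pair p1→y6, p2→y10, p3→y2, p4→y4, p5→y1, p6→y7.
The set {p2, p3, p4, p5, p6, p7, p8} has only 5 neighbours ({y1, y10, y2, y4, y7}), so by Hall's theorem at most 6 of the 8 left vertices can be matched.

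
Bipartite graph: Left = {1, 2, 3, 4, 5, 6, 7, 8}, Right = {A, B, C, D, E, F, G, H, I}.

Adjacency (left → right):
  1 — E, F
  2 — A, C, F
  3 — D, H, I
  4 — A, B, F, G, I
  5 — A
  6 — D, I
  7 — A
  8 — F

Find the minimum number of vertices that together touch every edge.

7

A maximum matching has 7 edges (e.g. 1–E, 2–C, 3–H, 4–G, 5–A, 6–D, 8–F).
By König's theorem the minimum vertex cover has the same size. One such cover is {1, 2, 3, 4, 6, 8, A}.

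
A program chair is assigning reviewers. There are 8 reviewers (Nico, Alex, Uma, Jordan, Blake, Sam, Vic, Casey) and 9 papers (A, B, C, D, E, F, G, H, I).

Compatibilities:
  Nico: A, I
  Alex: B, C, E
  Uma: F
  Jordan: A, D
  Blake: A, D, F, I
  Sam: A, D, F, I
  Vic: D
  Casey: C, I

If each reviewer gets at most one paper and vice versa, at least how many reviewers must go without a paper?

2

A valid assignment of size 6: Nico→A, Alex→B, Uma→F, Jordan→D, Blake→I, Casey→C.
The set {Nico, Uma, Jordan, Blake, Sam, Vic} has only 4 neighbours ({A, D, F, I}), so by Hall's theorem at most 6 of the 8 reviewers can be matched.
That matches 6 of the 8, leaving 2 unmatched; no matching can do better.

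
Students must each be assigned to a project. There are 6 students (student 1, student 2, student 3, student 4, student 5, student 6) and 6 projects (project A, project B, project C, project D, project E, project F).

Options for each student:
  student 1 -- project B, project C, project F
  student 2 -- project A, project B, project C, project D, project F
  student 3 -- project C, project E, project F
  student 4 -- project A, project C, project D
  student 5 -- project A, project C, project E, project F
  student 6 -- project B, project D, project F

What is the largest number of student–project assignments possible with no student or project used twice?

A valid assignment of size 6: student 1–project B, student 2–project C, student 3–project E, student 4–project D, student 5–project A, student 6–project F.
This saturates every student, so 6 is the maximum.

6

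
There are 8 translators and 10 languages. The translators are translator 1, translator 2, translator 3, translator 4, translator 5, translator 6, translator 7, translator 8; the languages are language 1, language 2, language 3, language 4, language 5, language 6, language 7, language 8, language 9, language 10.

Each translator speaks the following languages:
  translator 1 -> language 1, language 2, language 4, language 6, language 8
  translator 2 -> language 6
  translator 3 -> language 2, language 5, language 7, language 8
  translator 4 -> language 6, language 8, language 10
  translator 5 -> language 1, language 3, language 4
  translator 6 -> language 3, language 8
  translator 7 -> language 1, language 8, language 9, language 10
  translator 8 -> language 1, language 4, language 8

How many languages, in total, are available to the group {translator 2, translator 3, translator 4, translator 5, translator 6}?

9

The union of neighbours of {translator 2, translator 3, translator 4, translator 5, translator 6} is {language 1, language 2, language 3, language 4, language 5, language 6, language 7, language 8, language 10}, which has 9 elements.
Since |N(S)| = 9 ≥ |S| = 5, Hall's condition holds for this subset.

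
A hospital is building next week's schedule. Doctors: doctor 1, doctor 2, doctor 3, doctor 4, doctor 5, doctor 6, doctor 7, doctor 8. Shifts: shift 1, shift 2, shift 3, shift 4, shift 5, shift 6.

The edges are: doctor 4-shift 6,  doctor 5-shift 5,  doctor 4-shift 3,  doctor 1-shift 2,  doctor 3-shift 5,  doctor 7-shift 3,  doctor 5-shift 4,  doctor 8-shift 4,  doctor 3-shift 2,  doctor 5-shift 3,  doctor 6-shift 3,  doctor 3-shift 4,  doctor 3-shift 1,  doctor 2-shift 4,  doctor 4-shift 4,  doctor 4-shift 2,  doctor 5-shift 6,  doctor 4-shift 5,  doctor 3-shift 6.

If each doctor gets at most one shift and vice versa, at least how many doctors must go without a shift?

One maximum matching: doctor 1-shift 2, doctor 2-shift 4, doctor 3-shift 1, doctor 4-shift 5, doctor 5-shift 6, doctor 6-shift 3.
The set {doctor 2, doctor 6, doctor 7, doctor 8} has only 2 neighbours ({shift 3, shift 4}), so by Hall's theorem at most 6 of the 8 doctors can be matched.
That matches 6 of the 8, leaving 2 unmatched; no matching can do better.

2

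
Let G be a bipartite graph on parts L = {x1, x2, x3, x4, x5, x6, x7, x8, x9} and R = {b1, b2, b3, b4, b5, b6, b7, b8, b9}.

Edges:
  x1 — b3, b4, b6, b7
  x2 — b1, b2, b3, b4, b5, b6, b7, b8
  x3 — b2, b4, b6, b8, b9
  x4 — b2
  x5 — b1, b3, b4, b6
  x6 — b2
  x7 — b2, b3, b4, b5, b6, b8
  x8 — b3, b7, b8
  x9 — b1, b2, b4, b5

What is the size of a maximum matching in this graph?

8

For example, pair x1→b7, x2→b1, x3→b4, x4→b2, x5→b6, x7→b8, x8→b3, x9→b5.
The set {x4, x6} has only 1 neighbour ({b2}), so by Hall's theorem at most 8 of the 9 left vertices can be matched.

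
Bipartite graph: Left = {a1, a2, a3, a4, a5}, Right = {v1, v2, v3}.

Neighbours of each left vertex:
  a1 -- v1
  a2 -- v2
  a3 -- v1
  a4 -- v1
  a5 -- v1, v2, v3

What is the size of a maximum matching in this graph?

For example, pair a1–v1, a2–v2, a5–v3.
The set {a1, a3, a4} has only 1 neighbour ({v1}), so by Hall's theorem at most 3 of the 5 left vertices can be matched.

3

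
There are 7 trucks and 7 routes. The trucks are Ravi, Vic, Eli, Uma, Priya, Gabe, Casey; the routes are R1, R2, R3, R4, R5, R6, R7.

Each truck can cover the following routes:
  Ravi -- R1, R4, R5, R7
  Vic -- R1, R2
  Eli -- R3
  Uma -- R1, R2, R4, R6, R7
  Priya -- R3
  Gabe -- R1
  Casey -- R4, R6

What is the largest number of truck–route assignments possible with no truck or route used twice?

6

For example, pair Ravi-R7, Vic-R2, Eli-R3, Uma-R6, Gabe-R1, Casey-R4.
The set {Eli, Priya} has only 1 neighbour ({R3}), so by Hall's theorem at most 6 of the 7 trucks can be matched.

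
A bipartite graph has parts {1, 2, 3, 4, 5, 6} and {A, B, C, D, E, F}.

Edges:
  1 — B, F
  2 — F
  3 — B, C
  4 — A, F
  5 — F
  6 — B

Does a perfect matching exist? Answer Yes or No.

No

The set {1, 2, 5, 6} has only 2 neighbours ({B, F}), so by Hall's theorem at most 4 of the 6 left vertices can be matched.
Hence no matching covers every left vertex.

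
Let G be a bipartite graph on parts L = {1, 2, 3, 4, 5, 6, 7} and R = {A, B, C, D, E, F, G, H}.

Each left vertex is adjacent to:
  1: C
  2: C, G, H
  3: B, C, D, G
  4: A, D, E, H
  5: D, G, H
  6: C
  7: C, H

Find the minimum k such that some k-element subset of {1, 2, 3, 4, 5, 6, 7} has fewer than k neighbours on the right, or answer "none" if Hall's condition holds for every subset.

Take S = {1, 6}. Its neighbourhood is {C}, so |N(S)| = 1 < |S| = 2.
No single vertex violates Hall's condition since each has at least one neighbour, so 2 is the minimum.

2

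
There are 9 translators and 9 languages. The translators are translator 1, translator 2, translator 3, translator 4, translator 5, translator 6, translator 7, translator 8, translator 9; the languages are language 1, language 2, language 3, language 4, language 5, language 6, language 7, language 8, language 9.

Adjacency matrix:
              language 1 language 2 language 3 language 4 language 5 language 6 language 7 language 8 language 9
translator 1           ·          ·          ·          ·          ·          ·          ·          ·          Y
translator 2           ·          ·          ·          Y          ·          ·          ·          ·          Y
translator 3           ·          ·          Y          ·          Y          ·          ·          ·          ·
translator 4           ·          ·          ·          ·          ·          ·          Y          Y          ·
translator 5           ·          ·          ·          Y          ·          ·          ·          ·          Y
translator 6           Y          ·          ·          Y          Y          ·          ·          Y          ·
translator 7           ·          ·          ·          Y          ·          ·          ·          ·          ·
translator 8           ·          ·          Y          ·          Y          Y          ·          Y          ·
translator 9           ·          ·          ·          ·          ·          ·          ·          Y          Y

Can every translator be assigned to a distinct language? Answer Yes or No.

No

The set {translator 1, translator 2, translator 5, translator 7} has only 2 neighbours ({language 4, language 9}), so by Hall's theorem at most 7 of the 9 translators can be matched.
Hence no matching covers every translator.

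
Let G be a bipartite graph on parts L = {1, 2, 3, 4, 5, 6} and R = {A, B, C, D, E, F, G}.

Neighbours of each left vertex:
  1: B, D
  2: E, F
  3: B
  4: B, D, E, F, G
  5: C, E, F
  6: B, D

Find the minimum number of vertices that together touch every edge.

The 5 edges 1–D, 2–F, 3–B, 4–G, 5–E form a matching, so any vertex cover needs at least 5 vertices (one per matched edge).
Conversely {2, 4, 5, B, D} meets every edge and has exactly 5 vertices, so 5 is optimal.

5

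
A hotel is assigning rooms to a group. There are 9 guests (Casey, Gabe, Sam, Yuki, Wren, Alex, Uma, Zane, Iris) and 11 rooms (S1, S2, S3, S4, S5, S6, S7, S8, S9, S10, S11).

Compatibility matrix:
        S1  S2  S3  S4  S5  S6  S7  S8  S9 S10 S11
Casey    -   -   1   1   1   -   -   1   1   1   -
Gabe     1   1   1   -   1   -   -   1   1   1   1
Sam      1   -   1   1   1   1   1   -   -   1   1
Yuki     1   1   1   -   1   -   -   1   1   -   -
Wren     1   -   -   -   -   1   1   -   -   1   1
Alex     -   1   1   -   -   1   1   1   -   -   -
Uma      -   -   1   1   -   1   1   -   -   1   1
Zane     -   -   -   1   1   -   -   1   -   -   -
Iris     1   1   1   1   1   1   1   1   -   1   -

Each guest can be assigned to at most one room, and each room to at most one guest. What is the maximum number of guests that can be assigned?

For example, pair Casey→S4, Gabe→S9, Sam→S6, Yuki→S3, Wren→S1, Alex→S7, Uma→S10, Zane→S8, Iris→S2.
All 9 guests are matched, so no larger matching exists.

9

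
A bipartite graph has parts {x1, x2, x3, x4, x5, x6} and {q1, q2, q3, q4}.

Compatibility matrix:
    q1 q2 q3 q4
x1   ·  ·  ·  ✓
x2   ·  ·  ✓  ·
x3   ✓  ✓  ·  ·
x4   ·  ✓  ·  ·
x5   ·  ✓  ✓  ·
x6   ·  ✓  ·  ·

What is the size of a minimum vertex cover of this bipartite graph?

4

A maximum matching has 4 edges (e.g. x1–q4, x2–q3, x3–q1, x4–q2).
By König's theorem the minimum vertex cover has the same size. One such cover is {x1, x3, q2, q3}.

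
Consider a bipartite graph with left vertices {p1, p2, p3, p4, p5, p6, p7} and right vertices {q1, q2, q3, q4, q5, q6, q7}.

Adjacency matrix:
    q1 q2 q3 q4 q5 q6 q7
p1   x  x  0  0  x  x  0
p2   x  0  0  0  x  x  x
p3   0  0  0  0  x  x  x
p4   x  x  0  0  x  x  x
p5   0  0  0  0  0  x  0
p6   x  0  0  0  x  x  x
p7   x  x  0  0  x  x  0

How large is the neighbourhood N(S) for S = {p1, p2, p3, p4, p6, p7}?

5

The union of neighbours of {p1, p2, p3, p4, p6, p7} is {q1, q2, q5, q6, q7}, which has 5 elements.
Since |N(S)| = 5 < |S| = 6, Hall's condition fails for this subset.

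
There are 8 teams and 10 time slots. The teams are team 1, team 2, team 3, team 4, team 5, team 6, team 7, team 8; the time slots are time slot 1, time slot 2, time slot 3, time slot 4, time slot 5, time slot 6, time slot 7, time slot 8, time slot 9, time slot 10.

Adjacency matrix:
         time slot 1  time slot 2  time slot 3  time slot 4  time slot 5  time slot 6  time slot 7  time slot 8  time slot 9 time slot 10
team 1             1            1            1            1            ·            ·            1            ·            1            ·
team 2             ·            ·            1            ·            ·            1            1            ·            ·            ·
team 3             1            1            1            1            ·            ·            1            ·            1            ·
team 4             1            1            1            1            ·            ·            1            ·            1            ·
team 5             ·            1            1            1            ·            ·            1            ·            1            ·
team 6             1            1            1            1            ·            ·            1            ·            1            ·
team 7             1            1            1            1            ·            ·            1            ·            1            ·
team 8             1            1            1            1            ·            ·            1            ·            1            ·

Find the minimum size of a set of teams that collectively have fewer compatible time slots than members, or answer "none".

Take S = {team 1, team 3, team 4, team 5, team 6, team 7, team 8}. Its neighbourhood is {time slot 1, time slot 2, time slot 3, time slot 4, time slot 7, time slot 9}, so |N(S)| = 6 < |S| = 7.
Every subset of size less than 7 has at least as many neighbours as members, so 7 is the minimum.

7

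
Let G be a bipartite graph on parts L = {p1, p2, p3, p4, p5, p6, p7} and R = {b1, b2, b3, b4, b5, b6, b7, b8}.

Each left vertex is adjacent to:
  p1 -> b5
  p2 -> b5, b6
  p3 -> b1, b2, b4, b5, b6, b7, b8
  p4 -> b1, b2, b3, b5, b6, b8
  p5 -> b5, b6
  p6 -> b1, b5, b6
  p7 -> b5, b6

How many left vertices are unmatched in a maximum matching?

2

A valid assignment of size 5: p1-b5, p2-b6, p3-b7, p4-b8, p6-b1.
The set {p1, p2, p5, p7} has only 2 neighbours ({b5, b6}), so by Hall's theorem at most 5 of the 7 left vertices can be matched.
That matches 5 of the 7, leaving 2 unmatched; no matching can do better.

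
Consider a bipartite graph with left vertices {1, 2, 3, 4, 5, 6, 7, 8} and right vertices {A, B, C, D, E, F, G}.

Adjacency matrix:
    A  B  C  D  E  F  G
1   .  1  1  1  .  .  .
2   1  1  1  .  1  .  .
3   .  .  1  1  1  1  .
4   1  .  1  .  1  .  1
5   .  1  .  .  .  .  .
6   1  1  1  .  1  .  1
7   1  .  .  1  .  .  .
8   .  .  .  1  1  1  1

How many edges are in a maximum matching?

7

For example, pair 1-C, 2-A, 3-F, 4-E, 5-B, 6-G, 7-D.
The set {1, 2, 3, 4, 5, 6, 7, 8} has only 7 neighbours ({A, B, C, D, E, F, G}), so by Hall's theorem at most 7 of the 8 left vertices can be matched.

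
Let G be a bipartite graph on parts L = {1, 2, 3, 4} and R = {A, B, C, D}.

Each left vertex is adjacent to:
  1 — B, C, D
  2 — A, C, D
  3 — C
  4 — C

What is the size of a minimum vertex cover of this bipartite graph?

3

{1, 2, C} is a vertex cover of size 3: every edge has an endpoint in this set.
No smaller cover exists because 1–B, 2–D, 3–C is a matching of size 3, and a cover must include an endpoint of each of these disjoint edges (König's theorem).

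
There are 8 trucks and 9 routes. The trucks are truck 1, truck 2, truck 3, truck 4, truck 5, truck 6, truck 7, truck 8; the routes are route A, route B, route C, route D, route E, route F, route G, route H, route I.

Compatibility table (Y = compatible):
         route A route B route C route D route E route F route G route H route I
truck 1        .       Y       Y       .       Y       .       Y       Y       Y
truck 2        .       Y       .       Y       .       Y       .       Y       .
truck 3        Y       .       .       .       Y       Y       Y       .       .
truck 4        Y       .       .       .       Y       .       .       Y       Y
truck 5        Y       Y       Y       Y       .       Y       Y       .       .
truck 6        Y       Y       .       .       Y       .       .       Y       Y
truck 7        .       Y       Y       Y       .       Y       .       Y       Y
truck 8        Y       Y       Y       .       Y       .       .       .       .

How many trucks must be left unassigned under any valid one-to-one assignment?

0

One maximum matching: truck 1-route I, truck 2-route B, truck 3-route F, truck 4-route A, truck 5-route G, truck 6-route H, truck 7-route D, truck 8-route E.
All 8 trucks are matched, so no larger matching exists.
That matches 8 of the 8, leaving 0 unmatched; no matching can do better.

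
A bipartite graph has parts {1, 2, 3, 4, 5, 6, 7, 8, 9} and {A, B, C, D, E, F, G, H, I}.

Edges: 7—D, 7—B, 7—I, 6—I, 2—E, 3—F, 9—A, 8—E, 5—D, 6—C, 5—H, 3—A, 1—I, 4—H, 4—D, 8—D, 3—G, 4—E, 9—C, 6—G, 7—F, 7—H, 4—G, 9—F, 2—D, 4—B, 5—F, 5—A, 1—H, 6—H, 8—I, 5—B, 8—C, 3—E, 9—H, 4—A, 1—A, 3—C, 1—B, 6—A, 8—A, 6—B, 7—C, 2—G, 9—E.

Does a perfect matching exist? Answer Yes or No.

For example, pair 1-I, 2-D, 3-C, 4-G, 5-B, 6-H, 7-F, 8-E, 9-A.
Every left vertex is matched, so this is a perfect matching.

Yes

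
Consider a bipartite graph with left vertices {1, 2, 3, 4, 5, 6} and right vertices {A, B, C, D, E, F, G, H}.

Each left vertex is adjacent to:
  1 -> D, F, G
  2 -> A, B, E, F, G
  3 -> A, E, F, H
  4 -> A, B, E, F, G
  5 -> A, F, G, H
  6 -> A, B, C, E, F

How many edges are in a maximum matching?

A valid assignment of size 6: 1→D, 2→G, 3→H, 4→E, 5→F, 6→A.
All 6 left vertices are matched, so no larger matching exists.

6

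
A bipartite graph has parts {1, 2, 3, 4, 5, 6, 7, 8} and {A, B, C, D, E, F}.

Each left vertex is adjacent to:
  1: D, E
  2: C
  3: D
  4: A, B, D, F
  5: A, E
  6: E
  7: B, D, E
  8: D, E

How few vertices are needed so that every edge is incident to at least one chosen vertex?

The 6 edges 1–E, 2–C, 3–D, 4–F, 5–A, 7–B form a matching, so any vertex cover needs at least 6 vertices (one per matched edge).
Conversely {2, 4, 5, 7, D, E} meets every edge and has exactly 6 vertices, so 6 is optimal.

6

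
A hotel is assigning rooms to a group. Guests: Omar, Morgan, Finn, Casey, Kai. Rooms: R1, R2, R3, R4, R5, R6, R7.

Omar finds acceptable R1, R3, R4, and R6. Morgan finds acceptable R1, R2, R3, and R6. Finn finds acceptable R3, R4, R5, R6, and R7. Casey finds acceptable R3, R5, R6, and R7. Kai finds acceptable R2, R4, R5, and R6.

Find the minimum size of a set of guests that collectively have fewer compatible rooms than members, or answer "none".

A matching saturating every guest exists, for instance Omar→R6, Morgan→R2, Finn→R3, Casey→R7, Kai→R4.
By Hall's marriage theorem, this means |N(S)| ≥ |S| for every subset S, so no violating subset exists.

none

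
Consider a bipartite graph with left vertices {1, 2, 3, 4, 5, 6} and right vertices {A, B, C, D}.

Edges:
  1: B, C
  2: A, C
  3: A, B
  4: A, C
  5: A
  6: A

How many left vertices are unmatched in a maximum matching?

For example, pair 1-C, 2-A, 3-B.
The set {1, 2, 3, 4, 5, 6} has only 3 neighbours ({A, B, C}), so by Hall's theorem at most 3 of the 6 left vertices can be matched.
That matches 3 of the 6, leaving 3 unmatched; no matching can do better.

3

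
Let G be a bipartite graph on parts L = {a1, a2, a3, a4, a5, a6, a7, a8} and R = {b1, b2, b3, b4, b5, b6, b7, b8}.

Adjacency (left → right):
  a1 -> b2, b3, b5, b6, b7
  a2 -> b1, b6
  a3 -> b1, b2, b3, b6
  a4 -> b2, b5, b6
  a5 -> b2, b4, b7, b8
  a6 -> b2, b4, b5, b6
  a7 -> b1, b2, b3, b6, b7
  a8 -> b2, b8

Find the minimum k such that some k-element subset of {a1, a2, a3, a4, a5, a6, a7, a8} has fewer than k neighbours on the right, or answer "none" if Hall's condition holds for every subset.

none

A matching saturating every left vertex exists, for instance a1→b5, a2→b6, a3→b3, a4→b2, a5→b7, a6→b4, a7→b1, a8→b8.
By Hall's marriage theorem, this means |N(S)| ≥ |S| for every subset S, so no violating subset exists.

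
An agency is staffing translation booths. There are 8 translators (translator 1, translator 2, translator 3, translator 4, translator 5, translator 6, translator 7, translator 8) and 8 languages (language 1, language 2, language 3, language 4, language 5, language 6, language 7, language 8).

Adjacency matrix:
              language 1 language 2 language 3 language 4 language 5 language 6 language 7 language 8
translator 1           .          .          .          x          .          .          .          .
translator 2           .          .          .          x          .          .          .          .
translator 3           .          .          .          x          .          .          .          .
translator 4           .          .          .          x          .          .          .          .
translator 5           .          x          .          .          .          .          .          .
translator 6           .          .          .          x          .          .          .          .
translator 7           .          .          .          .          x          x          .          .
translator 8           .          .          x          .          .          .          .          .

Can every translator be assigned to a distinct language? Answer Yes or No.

The set {translator 1, translator 2, translator 3, translator 4, translator 6} has only 1 neighbour ({language 4}), so by Hall's theorem at most 4 of the 8 translators can be matched.
Hence no matching covers every translator.

No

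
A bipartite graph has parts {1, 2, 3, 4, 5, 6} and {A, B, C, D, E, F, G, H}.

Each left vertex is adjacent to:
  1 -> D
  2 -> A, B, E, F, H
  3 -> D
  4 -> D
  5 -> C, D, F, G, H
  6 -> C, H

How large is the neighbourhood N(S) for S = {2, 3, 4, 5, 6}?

8

The union of neighbours of {2, 3, 4, 5, 6} is {A, B, C, D, E, F, G, H}, which has 8 elements.
Since |N(S)| = 8 ≥ |S| = 5, Hall's condition holds for this subset.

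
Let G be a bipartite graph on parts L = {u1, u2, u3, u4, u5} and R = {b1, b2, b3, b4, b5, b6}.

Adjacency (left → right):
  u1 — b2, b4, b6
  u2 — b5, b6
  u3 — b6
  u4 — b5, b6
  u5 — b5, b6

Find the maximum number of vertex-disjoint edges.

One maximum matching: u1–b4, u2–b5, u3–b6.
The set {u2, u3, u4, u5} has only 2 neighbours ({b5, b6}), so by Hall's theorem at most 3 of the 5 left vertices can be matched.

3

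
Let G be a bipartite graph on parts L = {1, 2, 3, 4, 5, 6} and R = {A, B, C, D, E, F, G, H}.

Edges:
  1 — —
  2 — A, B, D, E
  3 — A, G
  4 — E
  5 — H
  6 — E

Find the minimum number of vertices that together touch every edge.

4

The 4 edges 2–B, 3–G, 4–E, 5–H form a matching, so any vertex cover needs at least 4 vertices (one per matched edge).
Conversely {2, 3, 5, E} meets every edge and has exactly 4 vertices, so 4 is optimal.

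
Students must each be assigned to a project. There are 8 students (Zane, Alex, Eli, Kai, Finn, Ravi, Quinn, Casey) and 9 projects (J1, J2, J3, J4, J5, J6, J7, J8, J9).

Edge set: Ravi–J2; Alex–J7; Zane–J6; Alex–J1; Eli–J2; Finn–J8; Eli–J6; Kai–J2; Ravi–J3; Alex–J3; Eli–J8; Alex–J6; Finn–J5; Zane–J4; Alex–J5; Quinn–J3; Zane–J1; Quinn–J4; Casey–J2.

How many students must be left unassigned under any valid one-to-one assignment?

A valid assignment of size 7: Zane-J1, Alex-J7, Eli-J6, Kai-J2, Finn-J8, Ravi-J3, Quinn-J4.
The set {Kai, Casey} has only 1 neighbour ({J2}), so by Hall's theorem at most 7 of the 8 students can be matched.
That matches 7 of the 8, leaving 1 unmatched; no matching can do better.

1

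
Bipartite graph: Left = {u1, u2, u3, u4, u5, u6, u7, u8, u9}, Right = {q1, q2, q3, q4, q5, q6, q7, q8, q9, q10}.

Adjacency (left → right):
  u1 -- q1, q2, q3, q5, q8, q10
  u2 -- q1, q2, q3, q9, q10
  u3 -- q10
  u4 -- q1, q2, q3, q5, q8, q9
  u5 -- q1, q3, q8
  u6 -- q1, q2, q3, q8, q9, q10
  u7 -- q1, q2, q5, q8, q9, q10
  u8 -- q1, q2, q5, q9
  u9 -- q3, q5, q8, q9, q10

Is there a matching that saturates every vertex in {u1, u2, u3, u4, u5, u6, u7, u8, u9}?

The set {u1, u2, u3, u4, u5, u6, u7, u8, u9} has only 7 neighbours ({q1, q10, q2, q3, q5, q8, q9}), so by Hall's theorem at most 7 of the 9 left vertices can be matched.
Hence no matching covers every left vertex.

No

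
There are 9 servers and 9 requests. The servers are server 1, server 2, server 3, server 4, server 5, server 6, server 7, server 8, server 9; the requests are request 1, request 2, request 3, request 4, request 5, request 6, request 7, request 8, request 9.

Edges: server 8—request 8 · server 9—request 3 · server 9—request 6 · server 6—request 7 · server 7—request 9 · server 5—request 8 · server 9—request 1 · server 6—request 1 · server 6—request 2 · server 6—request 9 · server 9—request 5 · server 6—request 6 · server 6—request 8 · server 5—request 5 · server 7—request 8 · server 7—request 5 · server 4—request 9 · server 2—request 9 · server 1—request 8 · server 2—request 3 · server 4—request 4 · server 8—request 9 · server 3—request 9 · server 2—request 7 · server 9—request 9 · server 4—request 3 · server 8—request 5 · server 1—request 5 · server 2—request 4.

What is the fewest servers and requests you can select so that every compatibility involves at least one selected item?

7

The 7 edges server 1–request 8, server 2–request 4, server 3–request 9, server 4–request 3, server 5–request 5, server 6–request 7, server 9–request 6 form a matching, so any vertex cover needs at least 7 vertices (one per matched edge).
Conversely {server 2, server 4, server 6, server 9, request 5, request 8, request 9} meets every edge and has exactly 7 vertices, so 7 is optimal.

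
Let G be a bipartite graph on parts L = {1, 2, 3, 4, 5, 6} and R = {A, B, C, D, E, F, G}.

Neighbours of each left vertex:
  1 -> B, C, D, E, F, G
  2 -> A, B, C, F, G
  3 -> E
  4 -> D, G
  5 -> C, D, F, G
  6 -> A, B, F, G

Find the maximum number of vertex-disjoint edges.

6

A valid assignment of size 6: 1-G, 2-A, 3-E, 4-D, 5-F, 6-B.
This saturates every left vertex, so 6 is the maximum.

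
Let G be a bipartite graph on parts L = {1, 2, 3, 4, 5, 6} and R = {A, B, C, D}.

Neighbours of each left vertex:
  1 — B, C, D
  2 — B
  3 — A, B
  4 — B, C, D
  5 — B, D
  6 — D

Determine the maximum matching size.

A valid assignment of size 4: 1→D, 2→B, 3→A, 4→C.
The set {1, 2, 4, 5, 6} has only 3 neighbours ({B, C, D}), so by Hall's theorem at most 4 of the 6 left vertices can be matched.

4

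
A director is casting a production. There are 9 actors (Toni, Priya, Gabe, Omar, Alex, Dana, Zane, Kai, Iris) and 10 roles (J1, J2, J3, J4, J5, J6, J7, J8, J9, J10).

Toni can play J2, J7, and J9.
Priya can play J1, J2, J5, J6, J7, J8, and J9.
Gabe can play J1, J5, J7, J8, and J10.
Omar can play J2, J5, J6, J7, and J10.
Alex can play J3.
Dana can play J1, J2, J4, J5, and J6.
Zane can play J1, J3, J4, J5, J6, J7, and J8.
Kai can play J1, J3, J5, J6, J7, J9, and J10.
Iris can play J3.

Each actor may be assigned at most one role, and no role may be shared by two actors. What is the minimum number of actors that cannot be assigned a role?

1

A valid assignment of size 8: Toni→J9, Priya→J8, Gabe→J10, Omar→J2, Alex→J3, Dana→J1, Zane→J7, Kai→J6.
The set {Alex, Iris} has only 1 neighbour ({J3}), so by Hall's theorem at most 8 of the 9 actors can be matched.
That matches 8 of the 9, leaving 1 unmatched; no matching can do better.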